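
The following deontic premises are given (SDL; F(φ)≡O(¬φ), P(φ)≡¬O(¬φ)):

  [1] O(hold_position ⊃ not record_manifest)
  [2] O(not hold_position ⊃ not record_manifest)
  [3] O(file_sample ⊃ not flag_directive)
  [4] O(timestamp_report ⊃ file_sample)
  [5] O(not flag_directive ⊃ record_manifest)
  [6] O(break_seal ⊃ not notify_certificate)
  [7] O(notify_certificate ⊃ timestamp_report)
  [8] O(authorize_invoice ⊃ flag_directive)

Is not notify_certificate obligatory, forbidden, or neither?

Obligatory

Premises 1 and 2 cover both cases: O(hold_position ⊃ not record_manifest) and O(not hold_position ⊃ not record_manifest). Since hold_position ∨ not hold_position is a tautology, O(not record_manifest) follows.
Premise 5, O(not flag_directive ⊃ record_manifest), contraposes to O(not record_manifest ⊃ flag_directive); with O(not record_manifest) we get O(flag_directive).
Premise 3 is O(file_sample ⊃ not flag_directive); contrapositively O(flag_directive ⊃ not file_sample). Since O(flag_directive) holds, K gives O(not file_sample).
Premise 4, O(timestamp_report ⊃ file_sample), contraposes to O(not file_sample ⊃ not timestamp_report); with O(not file_sample) we get O(not timestamp_report).
The contrapositive of premise 7 (O(notify_certificate ⊃ timestamp_report)) is O(not timestamp_report ⊃ not notify_certificate), and O(not timestamp_report) is already established, so O(not notify_certificate).
Premises 6, 8 do not contribute to this derivation.
Hence not notify_certificate is obligatory.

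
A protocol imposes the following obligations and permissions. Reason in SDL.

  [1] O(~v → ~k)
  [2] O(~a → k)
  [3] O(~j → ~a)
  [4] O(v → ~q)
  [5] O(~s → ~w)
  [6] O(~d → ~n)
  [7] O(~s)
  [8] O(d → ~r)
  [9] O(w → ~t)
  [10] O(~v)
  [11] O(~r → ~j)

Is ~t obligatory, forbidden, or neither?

Premise 9 is O(w → ~t), but O(w) is not derivable from the premises, so it does not yield O(~t).
No premise or chain of K-axiom applications forces O(~t), and none forces O(t). So ~t is neither obligatory nor forbidden under these norms.

Neither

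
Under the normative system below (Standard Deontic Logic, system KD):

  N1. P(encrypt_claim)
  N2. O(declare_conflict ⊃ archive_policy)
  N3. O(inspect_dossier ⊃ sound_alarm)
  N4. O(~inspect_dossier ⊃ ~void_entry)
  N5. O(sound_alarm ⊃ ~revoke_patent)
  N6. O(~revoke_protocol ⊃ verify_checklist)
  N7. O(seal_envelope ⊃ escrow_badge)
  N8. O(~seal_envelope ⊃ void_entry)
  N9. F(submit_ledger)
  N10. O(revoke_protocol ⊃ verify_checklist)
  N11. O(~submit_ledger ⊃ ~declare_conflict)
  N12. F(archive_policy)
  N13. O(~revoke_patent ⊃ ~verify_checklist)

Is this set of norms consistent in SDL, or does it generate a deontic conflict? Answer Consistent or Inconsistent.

Consistent

Premise 2 is O(declare_conflict ⊃ archive_policy), but O(declare_conflict) is not derivable from the premises, so it does not yield O(archive_policy).
So O(archive_policy) is not derivable, and the apparent clash with O(~archive_policy) does not arise.
A world satisfying every obligation exists (e.g. archive_policy=false, declare_conflict=false, encrypt_claim=false, escrow_badge=true, inspect_dossier=false, revoke_patent=true, revoke_protocol=false, seal_envelope=true, sound_alarm=false, submit_ledger=false, verify_checklist=true, void_entry=false); no atom is both obligatory and forbidden, so the set is consistent.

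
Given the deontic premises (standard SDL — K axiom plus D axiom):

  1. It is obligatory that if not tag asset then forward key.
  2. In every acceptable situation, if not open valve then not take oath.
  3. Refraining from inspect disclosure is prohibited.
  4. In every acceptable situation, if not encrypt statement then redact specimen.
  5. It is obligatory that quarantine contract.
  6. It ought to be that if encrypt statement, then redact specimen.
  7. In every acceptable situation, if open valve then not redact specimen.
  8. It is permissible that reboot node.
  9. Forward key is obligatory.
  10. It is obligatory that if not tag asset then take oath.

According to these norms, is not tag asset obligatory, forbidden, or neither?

Forbidden

Premises 6 and 4 cover both cases: O(encrypt_statement → redact_specimen) and O(¬encrypt_statement → redact_specimen). Since encrypt_statement ∨ ¬encrypt_statement is a tautology, O(redact_specimen) follows.
Premise 7 is O(open_valve → ¬redact_specimen); contrapositively O(redact_specimen → ¬open_valve). Since O(redact_specimen) holds, K gives O(¬open_valve).
From O(¬open_valve) and premise 2, O(¬open_valve → ¬take_oath), we obtain O(¬take_oath).
Premise 10 is O(¬tag_asset → take_oath); contrapositively O(¬take_oath → tag_asset). Since O(¬take_oath) holds, K gives O(tag_asset).
Premises 1, 3, 5, 8, 9 do not contribute to this derivation.
Thus O(tag_asset), which is F(¬tag_asset): ¬tag_asset is forbidden.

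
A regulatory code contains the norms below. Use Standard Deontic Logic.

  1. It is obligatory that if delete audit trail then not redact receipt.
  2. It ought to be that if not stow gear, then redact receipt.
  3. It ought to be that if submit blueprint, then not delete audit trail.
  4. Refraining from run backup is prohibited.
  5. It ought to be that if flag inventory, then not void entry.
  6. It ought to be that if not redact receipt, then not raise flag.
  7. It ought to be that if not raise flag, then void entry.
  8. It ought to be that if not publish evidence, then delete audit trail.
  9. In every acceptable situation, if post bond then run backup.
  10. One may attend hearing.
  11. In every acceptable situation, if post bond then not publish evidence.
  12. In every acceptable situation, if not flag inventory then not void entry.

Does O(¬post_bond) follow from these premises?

By case analysis on flag_inventory: premise 5 gives O(flag_inventory → ¬void_entry) and premise 12 gives O(¬flag_inventory → ¬void_entry), so O(¬void_entry) either way.
The contrapositive of premise 7 (O(¬raise_flag → void_entry)) is O(¬void_entry → raise_flag), and O(¬void_entry) is already established, so O(raise_flag).
Premise 6 is O(¬redact_receipt → ¬raise_flag); contrapositively O(raise_flag → redact_receipt). Since O(raise_flag) holds, K gives O(redact_receipt).
Premise 1, O(delete_audit_trail → ¬redact_receipt), contraposes to O(redact_receipt → ¬delete_audit_trail); with O(redact_receipt) we get O(¬delete_audit_trail).
Premise 8 is O(¬publish_evidence → delete_audit_trail); contrapositively O(¬delete_audit_trail → publish_evidence). Since O(¬delete_audit_trail) holds, K gives O(publish_evidence).
Premise 11 is O(post_bond → ¬publish_evidence); contrapositively O(publish_evidence → ¬post_bond). Since O(publish_evidence) holds, K gives O(¬post_bond).
Premises 2, 3, 4, 9, 10 do not contribute to this derivation.
So O(¬post_bond) follows.

Yes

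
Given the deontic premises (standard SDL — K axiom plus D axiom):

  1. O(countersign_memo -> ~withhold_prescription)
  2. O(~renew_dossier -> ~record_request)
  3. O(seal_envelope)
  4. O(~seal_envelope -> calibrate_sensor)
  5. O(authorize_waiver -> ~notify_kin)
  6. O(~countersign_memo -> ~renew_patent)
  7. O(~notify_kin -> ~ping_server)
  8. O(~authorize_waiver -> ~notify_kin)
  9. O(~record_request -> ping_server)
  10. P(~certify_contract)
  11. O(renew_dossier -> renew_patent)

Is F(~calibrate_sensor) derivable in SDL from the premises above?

No

Premise 4 is O(~seal_envelope -> calibrate_sensor), but O(~seal_envelope) is not derivable from the premises, so it does not yield O(calibrate_sensor).
No other premise forces O(calibrate_sensor). An ideal world satisfying every premise can still have ~calibrate_sensor true, so F(~calibrate_sensor) is not derivable.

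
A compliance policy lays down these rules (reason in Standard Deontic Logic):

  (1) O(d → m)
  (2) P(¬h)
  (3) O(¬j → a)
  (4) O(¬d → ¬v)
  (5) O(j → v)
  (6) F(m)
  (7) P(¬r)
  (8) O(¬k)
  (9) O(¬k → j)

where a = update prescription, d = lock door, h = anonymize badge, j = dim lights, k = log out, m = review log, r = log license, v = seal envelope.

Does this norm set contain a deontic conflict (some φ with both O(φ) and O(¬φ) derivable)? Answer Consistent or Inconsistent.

Inconsistent

Premise 8 gives O(¬k).
With premise 9, O(¬k → j), the K-axiom yields O(j).
With premise 5, O(j → v), the K-axiom yields O(v).
Premise 4, O(¬d → ¬v), contraposes to O(v → d); with O(v) we get O(d).
Applying K to premise 1 (O(d → m)) and O(d) yields O(m).
However, F(m) at premise 6 amounts to O(¬m).
We now have both O(m) and O(¬m) — m is simultaneously obligatory and forbidden, violating the D-axiom.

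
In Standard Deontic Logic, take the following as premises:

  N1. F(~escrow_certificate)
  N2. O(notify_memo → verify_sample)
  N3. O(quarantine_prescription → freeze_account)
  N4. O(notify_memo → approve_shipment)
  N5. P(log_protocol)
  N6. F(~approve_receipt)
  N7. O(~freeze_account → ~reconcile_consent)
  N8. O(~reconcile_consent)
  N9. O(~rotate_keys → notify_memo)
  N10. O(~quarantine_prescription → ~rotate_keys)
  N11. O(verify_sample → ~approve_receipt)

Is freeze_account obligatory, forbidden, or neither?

Premise 6, F(~approve_receipt), is equivalent to O(approve_receipt).
Premise 11, O(verify_sample → ~approve_receipt), contraposes to O(approve_receipt → ~verify_sample); with O(approve_receipt) we get O(~verify_sample).
Premise 2 is O(notify_memo → verify_sample); contrapositively O(~verify_sample → ~notify_memo). Since O(~verify_sample) holds, K gives O(~notify_memo).
Premise 9 is O(~rotate_keys → notify_memo); contrapositively O(~notify_memo → rotate_keys). Since O(~notify_memo) holds, K gives O(rotate_keys).
Premise 10 is O(~quarantine_prescription → ~rotate_keys); contrapositively O(rotate_keys → quarantine_prescription). Since O(rotate_keys) holds, K gives O(quarantine_prescription).
From O(quarantine_prescription) and premise 3, O(quarantine_prescription → freeze_account), we obtain O(freeze_account).
Premises 1, 4, 5, 7, 8 do not contribute to this derivation.
Hence freeze_account is obligatory.

Obligatory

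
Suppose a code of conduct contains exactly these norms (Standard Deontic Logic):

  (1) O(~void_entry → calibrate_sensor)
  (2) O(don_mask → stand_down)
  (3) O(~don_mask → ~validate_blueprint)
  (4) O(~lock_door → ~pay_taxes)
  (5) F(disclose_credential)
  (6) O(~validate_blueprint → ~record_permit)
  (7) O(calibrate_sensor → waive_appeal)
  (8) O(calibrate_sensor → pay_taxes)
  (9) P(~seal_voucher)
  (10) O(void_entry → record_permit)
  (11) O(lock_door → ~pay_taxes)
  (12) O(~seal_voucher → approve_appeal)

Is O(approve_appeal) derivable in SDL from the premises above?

Premise 12 is O(~seal_voucher → approve_appeal), but O(~seal_voucher) is not derivable from the premises (the permission P(~seal_voucher) asserts only ~O(seal_voucher), not O(~seal_voucher)), so it does not yield O(approve_appeal).
No other premise forces O(approve_appeal). An ideal world satisfying every premise can still have approve_appeal false, so O(approve_appeal) is not derivable.

No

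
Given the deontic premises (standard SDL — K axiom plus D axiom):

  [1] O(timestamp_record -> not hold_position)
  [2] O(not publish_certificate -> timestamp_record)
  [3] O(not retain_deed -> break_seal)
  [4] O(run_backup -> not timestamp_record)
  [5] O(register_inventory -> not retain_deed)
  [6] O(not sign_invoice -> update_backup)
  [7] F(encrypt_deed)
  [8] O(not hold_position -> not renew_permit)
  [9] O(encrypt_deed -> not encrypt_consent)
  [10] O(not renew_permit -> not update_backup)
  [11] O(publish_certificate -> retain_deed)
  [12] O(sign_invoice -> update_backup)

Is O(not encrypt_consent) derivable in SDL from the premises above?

No

Premise 9 is O(encrypt_deed -> not encrypt_consent), but O(encrypt_deed) is not derivable from the premises, so it does not yield O(not encrypt_consent).
No other premise forces O(not encrypt_consent). An ideal world satisfying every premise can still have not encrypt_consent false, so O(not encrypt_consent) is not derivable.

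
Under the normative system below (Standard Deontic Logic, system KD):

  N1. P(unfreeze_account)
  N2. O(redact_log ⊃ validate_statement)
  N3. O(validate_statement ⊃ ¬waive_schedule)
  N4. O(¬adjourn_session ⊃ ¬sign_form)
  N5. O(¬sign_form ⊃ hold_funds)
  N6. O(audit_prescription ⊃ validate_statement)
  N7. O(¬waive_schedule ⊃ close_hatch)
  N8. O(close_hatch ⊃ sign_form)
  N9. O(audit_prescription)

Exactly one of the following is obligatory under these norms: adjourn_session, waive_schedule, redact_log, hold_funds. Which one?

Premise 9 gives O(audit_prescription).
From O(audit_prescription) and premise 6, O(audit_prescription ⊃ validate_statement), we obtain O(validate_statement).
From O(validate_statement) and premise 3, O(validate_statement ⊃ ¬waive_schedule), we obtain O(¬waive_schedule).
Premise 7 is O(¬waive_schedule ⊃ close_hatch); since O(¬waive_schedule), deontic closure gives O(close_hatch).
From O(close_hatch) and premise 8, O(close_hatch ⊃ sign_form), we obtain O(sign_form).
Premise 4, O(¬adjourn_session ⊃ ¬sign_form), contraposes to O(sign_form ⊃ adjourn_session); with O(sign_form) we get O(adjourn_session).
So O(adjourn_session) holds — adjourn_session is obligatory. None of the other listed options is made obligatory by any chain of premises.

adjourn_session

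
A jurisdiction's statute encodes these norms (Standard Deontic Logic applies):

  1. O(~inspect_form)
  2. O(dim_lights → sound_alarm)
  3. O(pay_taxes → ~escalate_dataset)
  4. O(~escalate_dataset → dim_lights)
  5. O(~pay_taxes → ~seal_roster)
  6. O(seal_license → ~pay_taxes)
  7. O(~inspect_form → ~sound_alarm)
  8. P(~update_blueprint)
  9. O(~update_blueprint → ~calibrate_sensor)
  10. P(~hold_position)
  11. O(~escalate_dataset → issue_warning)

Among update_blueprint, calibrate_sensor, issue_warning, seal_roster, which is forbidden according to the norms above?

seal_roster

From premise 1 we have O(~inspect_form).
Applying K to premise 7 (O(~inspect_form → ~sound_alarm)) and O(~inspect_form) yields O(~sound_alarm).
Premise 2 is O(dim_lights → sound_alarm); contrapositively O(~sound_alarm → ~dim_lights). Since O(~sound_alarm) holds, K gives O(~dim_lights).
The contrapositive of premise 4 (O(~escalate_dataset → dim_lights)) is O(~dim_lights → escalate_dataset), and O(~dim_lights) is already established, so O(escalate_dataset).
Premise 3, O(pay_taxes → ~escalate_dataset), contraposes to O(escalate_dataset → ~pay_taxes); with O(escalate_dataset) we get O(~pay_taxes).
With premise 5, O(~pay_taxes → ~seal_roster), the K-axiom yields O(~seal_roster).
So O(~seal_roster) holds, i.e. seal_roster is forbidden. None of the other listed options is forbidden under the premises.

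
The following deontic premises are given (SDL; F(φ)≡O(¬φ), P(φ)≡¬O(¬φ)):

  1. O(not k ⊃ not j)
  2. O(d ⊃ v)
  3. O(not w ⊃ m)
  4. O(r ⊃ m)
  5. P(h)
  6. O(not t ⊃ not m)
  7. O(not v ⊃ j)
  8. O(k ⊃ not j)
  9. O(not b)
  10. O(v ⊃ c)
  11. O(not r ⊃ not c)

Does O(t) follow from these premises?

Yes

Premises 8 and 1 cover both cases: O(k ⊃ not j) and O(not k ⊃ not j). Since k ∨ not k is a tautology, O(not j) follows.
Premise 7 is O(not v ⊃ j); contrapositively O(not j ⊃ v). Since O(not j) holds, K gives O(v).
Applying K to premise 10 (O(v ⊃ c)) and O(v) yields O(c).
Premise 11, O(not r ⊃ not c), contraposes to O(c ⊃ r); with O(c) we get O(r).
Applying K to premise 4 (O(r ⊃ m)) and O(r) yields O(m).
The contrapositive of premise 6 (O(not t ⊃ not m)) is O(m ⊃ t), and O(m) is already established, so O(t).
Premises 2, 3, 5, 9 do not contribute to this derivation.
So O(t) follows.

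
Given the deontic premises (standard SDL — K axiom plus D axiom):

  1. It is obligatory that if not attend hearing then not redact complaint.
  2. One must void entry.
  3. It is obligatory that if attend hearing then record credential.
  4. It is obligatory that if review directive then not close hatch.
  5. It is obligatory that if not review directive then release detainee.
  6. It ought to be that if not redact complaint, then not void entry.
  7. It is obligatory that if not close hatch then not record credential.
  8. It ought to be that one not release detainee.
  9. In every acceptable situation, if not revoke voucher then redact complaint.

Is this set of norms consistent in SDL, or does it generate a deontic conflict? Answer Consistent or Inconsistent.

Inconsistent

From premise 2 we have O(void_entry).
Premise 6, O(¬redact_complaint → ¬void_entry), contraposes to O(void_entry → redact_complaint); with O(void_entry) we get O(redact_complaint).
The contrapositive of premise 1 (O(¬attend_hearing → ¬redact_complaint)) is O(redact_complaint → attend_hearing), and O(redact_complaint) is already established, so O(attend_hearing).
Premise 3 is O(attend_hearing → record_credential); since O(attend_hearing), deontic closure gives O(record_credential).
The contrapositive of premise 7 (O(¬close_hatch → ¬record_credential)) is O(record_credential → close_hatch), and O(record_credential) is already established, so O(close_hatch).
The contrapositive of premise 4 (O(review_directive → ¬close_hatch)) is O(close_hatch → ¬review_directive), and O(close_hatch) is already established, so O(¬review_directive).
From O(¬review_directive) and premise 5, O(¬review_directive → release_detainee), we obtain O(release_detainee).
But premise 8 directly asserts O(¬release_detainee).
We now have both O(release_detainee) and O(¬release_detainee) — release_detainee is simultaneously obligatory and forbidden, violating the D-axiom.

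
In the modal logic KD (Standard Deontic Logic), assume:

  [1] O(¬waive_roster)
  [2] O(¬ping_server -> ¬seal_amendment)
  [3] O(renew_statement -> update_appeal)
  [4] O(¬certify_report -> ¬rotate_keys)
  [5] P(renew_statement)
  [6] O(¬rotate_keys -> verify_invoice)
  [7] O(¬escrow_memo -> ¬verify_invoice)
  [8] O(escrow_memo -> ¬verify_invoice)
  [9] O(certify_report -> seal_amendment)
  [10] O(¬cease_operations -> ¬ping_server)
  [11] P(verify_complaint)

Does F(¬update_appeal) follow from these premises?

Premise 3 is O(renew_statement -> update_appeal), but O(renew_statement) is not derivable from the premises (the permission P(renew_statement) asserts only ¬O(¬renew_statement), not O(renew_statement)), so it does not yield O(update_appeal).
No other premise forces O(update_appeal). An ideal world satisfying every premise can still have ¬update_appeal true, so F(¬update_appeal) is not derivable.

No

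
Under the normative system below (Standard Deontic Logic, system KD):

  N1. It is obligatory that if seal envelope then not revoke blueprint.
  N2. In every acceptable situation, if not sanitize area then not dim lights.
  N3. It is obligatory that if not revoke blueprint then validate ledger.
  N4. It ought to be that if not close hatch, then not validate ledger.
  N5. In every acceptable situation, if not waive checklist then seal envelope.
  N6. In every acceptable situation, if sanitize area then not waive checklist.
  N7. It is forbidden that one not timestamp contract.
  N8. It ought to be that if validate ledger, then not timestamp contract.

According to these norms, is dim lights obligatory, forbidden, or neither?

Premise 7 is F(¬timestamp_contract), i.e. O(timestamp_contract).
Premise 8 is O(validate_ledger → ¬timestamp_contract); contrapositively O(timestamp_contract → ¬validate_ledger). Since O(timestamp_contract) holds, K gives O(¬validate_ledger).
Premise 3, O(¬revoke_blueprint → validate_ledger), contraposes to O(¬validate_ledger → revoke_blueprint); with O(¬validate_ledger) we get O(revoke_blueprint).
Premise 1, O(seal_envelope → ¬revoke_blueprint), contraposes to O(revoke_blueprint → ¬seal_envelope); with O(revoke_blueprint) we get O(¬seal_envelope).
The contrapositive of premise 5 (O(¬waive_checklist → seal_envelope)) is O(¬seal_envelope → waive_checklist), and O(¬seal_envelope) is already established, so O(waive_checklist).
The contrapositive of premise 6 (O(sanitize_area → ¬waive_checklist)) is O(waive_checklist → ¬sanitize_area), and O(waive_checklist) is already established, so O(¬sanitize_area).
From O(¬sanitize_area) and premise 2, O(¬sanitize_area → ¬dim_lights), we obtain O(¬dim_lights).
Premise 4 does not contribute to this derivation.
Thus O(¬dim_lights), which is F(dim_lights): dim_lights is forbidden.

Forbidden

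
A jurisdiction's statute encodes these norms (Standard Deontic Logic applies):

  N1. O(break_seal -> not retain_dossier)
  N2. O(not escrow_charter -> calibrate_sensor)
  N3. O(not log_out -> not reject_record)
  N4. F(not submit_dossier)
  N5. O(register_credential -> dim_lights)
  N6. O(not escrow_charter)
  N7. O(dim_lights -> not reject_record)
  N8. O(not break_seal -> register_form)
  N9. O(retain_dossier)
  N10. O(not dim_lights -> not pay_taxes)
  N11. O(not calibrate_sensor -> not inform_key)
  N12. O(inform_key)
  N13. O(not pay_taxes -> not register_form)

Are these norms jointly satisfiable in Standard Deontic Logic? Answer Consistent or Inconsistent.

Premise 11 is O(not calibrate_sensor -> not inform_key), but O(not calibrate_sensor) is not derivable from the premises, so it does not yield O(not inform_key).
So O(not inform_key) is not derivable, and the apparent clash with O(inform_key) does not arise.
A world satisfying every obligation exists (e.g. break_seal=false, calibrate_sensor=true, dim_lights=true, escrow_charter=false, inform_key=true, log_out=false, pay_taxes=true, register_credential=false, register_form=true, reject_record=false, retain_dossier=true, submit_dossier=true); no atom is both obligatory and forbidden, so the set is consistent.

Consistent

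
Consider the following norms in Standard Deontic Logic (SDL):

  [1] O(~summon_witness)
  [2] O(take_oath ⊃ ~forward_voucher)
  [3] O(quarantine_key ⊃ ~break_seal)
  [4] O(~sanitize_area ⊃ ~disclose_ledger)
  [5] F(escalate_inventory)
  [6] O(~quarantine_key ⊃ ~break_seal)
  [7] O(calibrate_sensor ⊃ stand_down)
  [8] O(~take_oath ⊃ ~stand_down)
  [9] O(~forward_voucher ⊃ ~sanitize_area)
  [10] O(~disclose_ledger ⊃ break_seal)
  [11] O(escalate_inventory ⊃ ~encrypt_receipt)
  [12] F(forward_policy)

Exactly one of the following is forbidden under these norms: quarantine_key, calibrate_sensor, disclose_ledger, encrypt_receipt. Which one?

By case analysis on ~quarantine_key: premise 6 gives O(~quarantine_key ⊃ ~break_seal) and premise 3 gives O(quarantine_key ⊃ ~break_seal), so O(~break_seal) either way.
Premise 10, O(~disclose_ledger ⊃ break_seal), contraposes to O(~break_seal ⊃ disclose_ledger); with O(~break_seal) we get O(disclose_ledger).
Premise 4 is O(~sanitize_area ⊃ ~disclose_ledger); contrapositively O(disclose_ledger ⊃ sanitize_area). Since O(disclose_ledger) holds, K gives O(sanitize_area).
Premise 9 is O(~forward_voucher ⊃ ~sanitize_area); contrapositively O(sanitize_area ⊃ forward_voucher). Since O(sanitize_area) holds, K gives O(forward_voucher).
Premise 2, O(take_oath ⊃ ~forward_voucher), contraposes to O(forward_voucher ⊃ ~take_oath); with O(forward_voucher) we get O(~take_oath).
Premise 8 is O(~take_oath ⊃ ~stand_down); since O(~take_oath), deontic closure gives O(~stand_down).
The contrapositive of premise 7 (O(calibrate_sensor ⊃ stand_down)) is O(~stand_down ⊃ ~calibrate_sensor), and O(~stand_down) is already established, so O(~calibrate_sensor).
So O(~calibrate_sensor) holds, i.e. calibrate_sensor is forbidden. None of the other listed options is forbidden under the premises.

calibrate_sensor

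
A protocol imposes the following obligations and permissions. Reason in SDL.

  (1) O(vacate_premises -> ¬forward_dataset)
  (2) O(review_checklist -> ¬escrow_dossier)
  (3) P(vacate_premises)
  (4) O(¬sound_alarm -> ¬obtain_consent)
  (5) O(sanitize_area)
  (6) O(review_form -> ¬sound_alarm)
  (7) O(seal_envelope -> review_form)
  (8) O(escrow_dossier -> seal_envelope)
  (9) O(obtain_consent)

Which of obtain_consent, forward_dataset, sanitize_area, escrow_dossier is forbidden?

escrow_dossier

From premise 9 we have O(obtain_consent).
Premise 4, O(¬sound_alarm -> ¬obtain_consent), contraposes to O(obtain_consent -> sound_alarm); with O(obtain_consent) we get O(sound_alarm).
Premise 6 is O(review_form -> ¬sound_alarm); contrapositively O(sound_alarm -> ¬review_form). Since O(sound_alarm) holds, K gives O(¬review_form).
The contrapositive of premise 7 (O(seal_envelope -> review_form)) is O(¬review_form -> ¬seal_envelope), and O(¬review_form) is already established, so O(¬seal_envelope).
The contrapositive of premise 8 (O(escrow_dossier -> seal_envelope)) is O(¬seal_envelope -> ¬escrow_dossier), and O(¬seal_envelope) is already established, so O(¬escrow_dossier).
So O(¬escrow_dossier) holds, i.e. escrow_dossier is forbidden. None of the other listed options is forbidden under the premises.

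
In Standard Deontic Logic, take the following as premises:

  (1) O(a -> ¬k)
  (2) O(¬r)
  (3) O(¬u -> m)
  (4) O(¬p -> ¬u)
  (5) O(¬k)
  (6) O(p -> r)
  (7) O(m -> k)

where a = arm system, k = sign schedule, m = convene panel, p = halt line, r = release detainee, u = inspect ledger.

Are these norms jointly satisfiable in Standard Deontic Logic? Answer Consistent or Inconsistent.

From premise 5 we have O(¬k).
Premise 7 is O(m -> k); contrapositively O(¬k -> ¬m). Since O(¬k) holds, K gives O(¬m).
Premise 3 is O(¬u -> m); contrapositively O(¬m -> u). Since O(¬m) holds, K gives O(u).
Premise 4, O(¬p -> ¬u), contraposes to O(u -> p); with O(u) we get O(p).
With premise 6, O(p -> r), the K-axiom yields O(r).
But premise 2 directly asserts O(¬r).
We now have both O(r) and O(¬r) — r is simultaneously obligatory and forbidden, violating the D-axiom.

Inconsistent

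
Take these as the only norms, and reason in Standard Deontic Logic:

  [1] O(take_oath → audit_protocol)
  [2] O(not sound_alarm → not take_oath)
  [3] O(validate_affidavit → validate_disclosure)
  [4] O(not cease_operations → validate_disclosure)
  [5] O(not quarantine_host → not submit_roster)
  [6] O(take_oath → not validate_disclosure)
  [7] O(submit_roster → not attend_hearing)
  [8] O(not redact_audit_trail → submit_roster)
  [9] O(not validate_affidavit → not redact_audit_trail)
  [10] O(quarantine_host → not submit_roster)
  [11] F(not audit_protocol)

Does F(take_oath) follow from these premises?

By case analysis on quarantine_host: premise 10 gives O(quarantine_host → not submit_roster) and premise 5 gives O(not quarantine_host → not submit_roster), so O(not submit_roster) either way.
Premise 8 is O(not redact_audit_trail → submit_roster); contrapositively O(not submit_roster → redact_audit_trail). Since O(not submit_roster) holds, K gives O(redact_audit_trail).
Premise 9 is O(not validate_affidavit → not redact_audit_trail); contrapositively O(redact_audit_trail → validate_affidavit). Since O(redact_audit_trail) holds, K gives O(validate_affidavit).
Premise 3 is O(validate_affidavit → validate_disclosure); since O(validate_affidavit), deontic closure gives O(validate_disclosure).
Premise 6, O(take_oath → not validate_disclosure), contraposes to O(validate_disclosure → not take_oath); with O(validate_disclosure) we get O(not take_oath).
Premises 1, 2, 4, 7, 11 do not contribute to this derivation.
So O(not take_oath) holds, i.e. F(take_oath). The claim follows.

Yes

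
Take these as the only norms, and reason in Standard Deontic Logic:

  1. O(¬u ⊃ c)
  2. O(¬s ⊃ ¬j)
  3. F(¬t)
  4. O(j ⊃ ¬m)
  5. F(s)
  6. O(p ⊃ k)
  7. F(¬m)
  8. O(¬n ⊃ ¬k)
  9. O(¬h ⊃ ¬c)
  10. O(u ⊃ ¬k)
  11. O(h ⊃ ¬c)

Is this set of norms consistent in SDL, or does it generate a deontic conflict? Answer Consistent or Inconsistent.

Consistent

Premise 4 is O(j ⊃ ¬m), but O(j) is not derivable from the premises, so it does not yield O(¬m).
So O(¬m) is not derivable, and the apparent clash with O(m) does not arise.
A world satisfying every obligation exists (e.g. c=false, h=false, j=false, k=false, m=true, n=false, p=false, s=false, t=true, u=true); no atom is both obligatory and forbidden, so the set is consistent.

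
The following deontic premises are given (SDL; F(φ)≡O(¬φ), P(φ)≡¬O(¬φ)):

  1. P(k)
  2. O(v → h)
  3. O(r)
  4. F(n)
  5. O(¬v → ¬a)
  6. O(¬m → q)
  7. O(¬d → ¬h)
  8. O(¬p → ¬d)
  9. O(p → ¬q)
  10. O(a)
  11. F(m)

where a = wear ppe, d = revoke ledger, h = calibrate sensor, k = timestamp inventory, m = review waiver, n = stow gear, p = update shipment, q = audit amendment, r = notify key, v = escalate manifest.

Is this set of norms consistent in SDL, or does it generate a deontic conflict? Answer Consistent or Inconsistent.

From premise 10 we have O(a).
Premise 5, O(¬v → ¬a), contraposes to O(a → v); with O(a) we get O(v).
From O(v) and premise 2, O(v → h), we obtain O(h).
The contrapositive of premise 7 (O(¬d → ¬h)) is O(h → d), and O(h) is already established, so O(d).
Premise 8 is O(¬p → ¬d); contrapositively O(d → p). Since O(d) holds, K gives O(p).
Applying K to premise 9 (O(p → ¬q)) and O(p) yields O(¬q).
Premise 6, O(¬m → q), contraposes to O(¬q → m); with O(¬q) we get O(m).
Yet premise 11 is F(m), i.e. O(¬m).
We now have both O(m) and O(¬m) — m is simultaneously obligatory and forbidden, violating the D-axiom.

Inconsistent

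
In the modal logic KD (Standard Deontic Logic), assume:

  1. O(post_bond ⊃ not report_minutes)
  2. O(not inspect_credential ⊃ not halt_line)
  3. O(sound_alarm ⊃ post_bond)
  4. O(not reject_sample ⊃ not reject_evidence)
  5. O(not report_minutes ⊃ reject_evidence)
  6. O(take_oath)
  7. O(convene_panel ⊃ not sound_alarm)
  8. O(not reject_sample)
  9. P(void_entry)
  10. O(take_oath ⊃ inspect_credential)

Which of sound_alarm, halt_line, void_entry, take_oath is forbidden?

sound_alarm

Premise 8 gives O(not reject_sample).
From O(not reject_sample) and premise 4, O(not reject_sample ⊃ not reject_evidence), we obtain O(not reject_evidence).
Premise 5, O(not report_minutes ⊃ reject_evidence), contraposes to O(not reject_evidence ⊃ report_minutes); with O(not reject_evidence) we get O(report_minutes).
Premise 1, O(post_bond ⊃ not report_minutes), contraposes to O(report_minutes ⊃ not post_bond); with O(report_minutes) we get O(not post_bond).
Premise 3 is O(sound_alarm ⊃ post_bond); contrapositively O(not post_bond ⊃ not sound_alarm). Since O(not post_bond) holds, K gives O(not sound_alarm).
So O(not sound_alarm) holds, i.e. sound_alarm is forbidden. None of the other listed options is forbidden under the premises.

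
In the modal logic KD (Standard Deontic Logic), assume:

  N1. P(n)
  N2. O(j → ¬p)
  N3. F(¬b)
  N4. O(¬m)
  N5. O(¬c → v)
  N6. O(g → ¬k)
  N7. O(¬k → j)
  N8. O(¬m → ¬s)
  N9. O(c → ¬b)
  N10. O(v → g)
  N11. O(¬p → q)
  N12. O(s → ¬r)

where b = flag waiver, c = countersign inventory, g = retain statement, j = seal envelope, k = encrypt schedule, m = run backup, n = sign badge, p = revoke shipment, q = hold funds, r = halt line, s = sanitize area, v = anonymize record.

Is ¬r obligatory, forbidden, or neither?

Premise 12 is O(s → ¬r), but O(s) is not derivable from the premises, so it does not yield O(¬r).
No premise or chain of K-axiom applications forces O(¬r), and none forces O(r). So ¬r is neither obligatory nor forbidden under these norms.

Neither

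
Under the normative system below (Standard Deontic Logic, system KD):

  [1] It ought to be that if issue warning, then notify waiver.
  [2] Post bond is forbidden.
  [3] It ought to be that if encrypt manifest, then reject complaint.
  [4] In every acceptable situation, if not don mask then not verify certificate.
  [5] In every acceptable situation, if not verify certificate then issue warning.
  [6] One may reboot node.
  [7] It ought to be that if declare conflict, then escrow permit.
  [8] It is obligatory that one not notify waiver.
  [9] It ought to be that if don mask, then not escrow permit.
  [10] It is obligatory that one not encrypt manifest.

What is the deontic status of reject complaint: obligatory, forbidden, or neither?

Neither

Premise 3 is O(encrypt_manifest → reject_complaint), but O(encrypt_manifest) is not derivable from the premises, so it does not yield O(reject_complaint).
No premise or chain of K-axiom applications forces O(reject_complaint), and none forces O(¬reject_complaint). So reject_complaint is neither obligatory nor forbidden under these norms.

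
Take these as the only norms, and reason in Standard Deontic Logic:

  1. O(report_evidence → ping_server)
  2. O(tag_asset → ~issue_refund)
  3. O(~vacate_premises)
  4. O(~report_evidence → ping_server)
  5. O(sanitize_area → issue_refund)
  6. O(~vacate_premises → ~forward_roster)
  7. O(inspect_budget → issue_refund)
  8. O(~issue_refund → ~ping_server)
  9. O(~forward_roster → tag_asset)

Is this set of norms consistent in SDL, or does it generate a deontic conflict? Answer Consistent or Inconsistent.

Premises 1 and 4 are O(report_evidence → ping_server) and O(~report_evidence → ping_server); every ideal world satisfies report_evidence or ~report_evidence, so in either case ping_server holds — hence O(ping_server).
Premise 8 is O(~issue_refund → ~ping_server); contrapositively O(ping_server → issue_refund). Since O(ping_server) holds, K gives O(issue_refund).
Premise 2 is O(tag_asset → ~issue_refund); contrapositively O(issue_refund → ~tag_asset). Since O(issue_refund) holds, K gives O(~tag_asset).
The contrapositive of premise 9 (O(~forward_roster → tag_asset)) is O(~tag_asset → forward_roster), and O(~tag_asset) is already established, so O(forward_roster).
Premise 6 is O(~vacate_premises → ~forward_roster); contrapositively O(forward_roster → vacate_premises). Since O(forward_roster) holds, K gives O(vacate_premises).
Yet premise 3 states O(~vacate_premises).
We now have both O(vacate_premises) and O(~vacate_premises) — vacate_premises is simultaneously obligatory and forbidden, violating the D-axiom.

Inconsistent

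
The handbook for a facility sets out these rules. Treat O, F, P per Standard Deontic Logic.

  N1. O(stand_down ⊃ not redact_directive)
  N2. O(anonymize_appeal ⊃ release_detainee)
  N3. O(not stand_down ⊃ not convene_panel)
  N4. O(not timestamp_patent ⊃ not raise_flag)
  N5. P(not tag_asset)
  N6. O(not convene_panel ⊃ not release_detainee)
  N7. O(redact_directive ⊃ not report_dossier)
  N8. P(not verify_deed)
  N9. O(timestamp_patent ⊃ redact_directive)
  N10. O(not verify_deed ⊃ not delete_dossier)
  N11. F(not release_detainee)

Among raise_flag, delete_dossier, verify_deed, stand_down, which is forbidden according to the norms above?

raise_flag

F(not release_detainee) at premise 11 means O(release_detainee).
The contrapositive of premise 6 (O(not convene_panel ⊃ not release_detainee)) is O(release_detainee ⊃ convene_panel), and O(release_detainee) is already established, so O(convene_panel).
Premise 3 is O(not stand_down ⊃ not convene_panel); contrapositively O(convene_panel ⊃ stand_down). Since O(convene_panel) holds, K gives O(stand_down).
From O(stand_down) and premise 1, O(stand_down ⊃ not redact_directive), we obtain O(not redact_directive).
Premise 9, O(timestamp_patent ⊃ redact_directive), contraposes to O(not redact_directive ⊃ not timestamp_patent); with O(not redact_directive) we get O(not timestamp_patent).
With premise 4, O(not timestamp_patent ⊃ not raise_flag), the K-axiom yields O(not raise_flag).
So O(not raise_flag) holds, i.e. raise_flag is forbidden. None of the other listed options is forbidden under the premises.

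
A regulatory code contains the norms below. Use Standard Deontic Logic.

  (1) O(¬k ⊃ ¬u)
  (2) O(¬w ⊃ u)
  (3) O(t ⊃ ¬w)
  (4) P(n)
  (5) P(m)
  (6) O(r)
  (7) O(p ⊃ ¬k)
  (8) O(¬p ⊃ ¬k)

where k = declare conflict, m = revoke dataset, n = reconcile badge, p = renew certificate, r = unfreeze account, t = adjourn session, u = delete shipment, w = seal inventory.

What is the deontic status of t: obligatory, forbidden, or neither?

Premises 8 and 7 cover both cases: O(¬p ⊃ ¬k) and O(p ⊃ ¬k). Since ¬p ∨ p is a tautology, O(¬k) follows.
From O(¬k) and premise 1, O(¬k ⊃ ¬u), we obtain O(¬u).
Premise 2 is O(¬w ⊃ u); contrapositively O(¬u ⊃ w). Since O(¬u) holds, K gives O(w).
Premise 3, O(t ⊃ ¬w), contraposes to O(w ⊃ ¬t); with O(w) we get O(¬t).
Premises 4, 5, 6 do not contribute to this derivation.
Thus O(¬t), which is F(t): t is forbidden.

Forbidden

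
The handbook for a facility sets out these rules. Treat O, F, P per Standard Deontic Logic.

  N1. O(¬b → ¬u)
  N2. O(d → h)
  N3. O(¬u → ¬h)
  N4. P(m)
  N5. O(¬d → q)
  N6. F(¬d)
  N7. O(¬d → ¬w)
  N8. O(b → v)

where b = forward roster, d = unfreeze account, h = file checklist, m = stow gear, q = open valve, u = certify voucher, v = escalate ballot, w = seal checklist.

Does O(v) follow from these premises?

Yes

Premise 6, F(¬d), is equivalent to O(d).
Premise 2 is O(d → h); since O(d), deontic closure gives O(h).
Premise 3, O(¬u → ¬h), contraposes to O(h → u); with O(h) we get O(u).
Premise 1, O(¬b → ¬u), contraposes to O(u → b); with O(u) we get O(b).
Premise 8 is O(b → v); since O(b), deontic closure gives O(v).
Premises 4, 5, 7 do not contribute to this derivation.
So O(v) follows.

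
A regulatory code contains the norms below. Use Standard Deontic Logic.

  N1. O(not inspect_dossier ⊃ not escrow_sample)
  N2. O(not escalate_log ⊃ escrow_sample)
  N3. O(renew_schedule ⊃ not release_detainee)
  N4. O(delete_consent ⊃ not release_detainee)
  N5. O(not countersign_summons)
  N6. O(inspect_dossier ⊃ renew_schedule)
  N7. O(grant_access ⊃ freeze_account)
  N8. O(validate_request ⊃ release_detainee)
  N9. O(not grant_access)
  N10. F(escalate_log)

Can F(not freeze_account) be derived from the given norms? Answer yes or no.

Premise 7 is O(grant_access ⊃ freeze_account), but O(grant_access) is not derivable from the premises, so it does not yield O(freeze_account).
No other premise forces O(freeze_account). An ideal world satisfying every premise can still have not freeze_account true, so F(not freeze_account) is not derivable.

No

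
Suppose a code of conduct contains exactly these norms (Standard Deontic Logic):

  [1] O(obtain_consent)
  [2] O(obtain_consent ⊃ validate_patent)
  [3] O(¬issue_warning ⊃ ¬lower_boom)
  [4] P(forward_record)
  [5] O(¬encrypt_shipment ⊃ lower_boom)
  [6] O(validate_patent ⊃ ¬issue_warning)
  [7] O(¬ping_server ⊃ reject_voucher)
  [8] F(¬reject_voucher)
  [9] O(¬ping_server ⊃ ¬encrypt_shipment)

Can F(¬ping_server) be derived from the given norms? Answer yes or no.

Yes

From premise 1 we have O(obtain_consent).
Applying K to premise 2 (O(obtain_consent ⊃ validate_patent)) and O(obtain_consent) yields O(validate_patent).
From O(validate_patent) and premise 6, O(validate_patent ⊃ ¬issue_warning), we obtain O(¬issue_warning).
Applying K to premise 3 (O(¬issue_warning ⊃ ¬lower_boom)) and O(¬issue_warning) yields O(¬lower_boom).
Premise 5 is O(¬encrypt_shipment ⊃ lower_boom); contrapositively O(¬lower_boom ⊃ encrypt_shipment). Since O(¬lower_boom) holds, K gives O(encrypt_shipment).
The contrapositive of premise 9 (O(¬ping_server ⊃ ¬encrypt_shipment)) is O(encrypt_shipment ⊃ ping_server), and O(encrypt_shipment) is already established, so O(ping_server).
Premises 4, 7, 8 do not contribute to this derivation.
So O(ping_server) holds, i.e. F(¬ping_server). The claim follows.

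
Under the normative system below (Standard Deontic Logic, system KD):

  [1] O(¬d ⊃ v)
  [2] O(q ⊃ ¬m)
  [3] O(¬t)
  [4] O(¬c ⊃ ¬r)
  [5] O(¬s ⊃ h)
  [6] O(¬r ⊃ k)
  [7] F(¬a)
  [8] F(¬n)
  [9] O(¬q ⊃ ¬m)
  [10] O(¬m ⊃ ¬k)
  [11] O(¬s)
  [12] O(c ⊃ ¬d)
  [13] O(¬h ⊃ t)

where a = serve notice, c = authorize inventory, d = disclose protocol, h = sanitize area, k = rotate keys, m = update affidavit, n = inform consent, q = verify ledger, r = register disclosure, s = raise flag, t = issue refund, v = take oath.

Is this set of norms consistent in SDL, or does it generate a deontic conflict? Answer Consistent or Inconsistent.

Consistent

Premise 13 is O(¬h ⊃ t), but O(¬h) is not derivable from the premises, so it does not yield O(t).
So O(t) is not derivable, and the apparent clash with O(¬t) does not arise.
A world satisfying every obligation exists (e.g. a=true, c=true, d=false, h=true, k=false, m=false, n=true, q=false, r=true, s=false, t=false, v=true); no atom is both obligatory and forbidden, so the set is consistent.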